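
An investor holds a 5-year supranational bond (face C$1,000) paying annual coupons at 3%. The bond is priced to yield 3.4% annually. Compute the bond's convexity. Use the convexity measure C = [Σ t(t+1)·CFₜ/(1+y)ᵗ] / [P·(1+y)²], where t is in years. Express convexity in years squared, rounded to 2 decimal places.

25.93

With y = 0.034:
  t   CF        PV=CF/(1+0.034)^t    t·PV        t(t+1)·PV
  1        30.00        29.0135        29.0135          58.0271
  2        30.00        28.0595        56.1190         168.3571
  3        30.00        27.1369        81.4106         325.6424
  4        30.00        26.2445       104.9782         524.8910
  5     1,030.00       871.4341     4,357.1703      26,143.0218
  Σ                    981.8885     4,628.6917      27,219.9393
P = 981.8885.
Convexity = Σ t(t+1)·PV / [P·(1+y)²] = 27,219.9393 / (981.8885 × 1.069156) = 25.92889.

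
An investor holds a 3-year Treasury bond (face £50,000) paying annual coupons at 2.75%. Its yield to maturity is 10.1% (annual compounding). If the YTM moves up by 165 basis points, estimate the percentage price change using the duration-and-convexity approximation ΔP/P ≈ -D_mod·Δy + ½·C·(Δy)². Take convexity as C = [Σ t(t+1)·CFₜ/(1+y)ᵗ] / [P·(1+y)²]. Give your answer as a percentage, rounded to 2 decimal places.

With y = 0.101:
  t   CF        PV=CF/(1+0.101)^t    t·PV        t(t+1)·PV
  1     1,375.00     1,248.8647     1,248.8647       2,497.7293
  2     1,375.00     1,134.3003     2,268.6007       6,805.8020
  3    51,375.00    38,493.7196   115,481.1587     461,924.6347
  Σ                 40,876.8846   118,998.6240     471,228.1660
P = 40,876.8846; D_Mac = 2.91115 yrs; D_mod = 2.64409 yrs; C = 9.50996.
Duration effect: -2.64409 × (+0.0165) = -0.043628
Convexity effect: 0.5 × 9.50996 × (0.0165)² = +0.0012945
ΔP/P ≈ -0.043628 + 0.0012945 = -0.042333 = -4.2333%.

-4.23%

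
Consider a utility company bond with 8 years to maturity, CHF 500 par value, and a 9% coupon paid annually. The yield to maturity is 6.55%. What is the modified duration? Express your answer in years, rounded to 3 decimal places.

Periodic yield y = 0.0655. First find Macaulay duration:
  t   CF        PV=CF/(1+0.0655)^t    t·PV
  1        45.00        42.2337        42.2337
  2        45.00        39.6374        79.2749
  3        45.00        37.2008       111.6024
  4        45.00        34.9139       139.6557
  5        45.00        32.7676       163.8382
  6        45.00        30.7533       184.5198
  7        45.00        28.8628       202.0395
  8       545.00       328.0718     2,624.5742
  Σ                    574.4414     3,547.7385
P = 574.4414; Macaulay duration = 3,547.7385 / 574.4414 = 6.17598 years.
Modified duration = D_Mac / (1 + y) = 6.17598 / 1.0655 = 5.79632 years.

5.796 years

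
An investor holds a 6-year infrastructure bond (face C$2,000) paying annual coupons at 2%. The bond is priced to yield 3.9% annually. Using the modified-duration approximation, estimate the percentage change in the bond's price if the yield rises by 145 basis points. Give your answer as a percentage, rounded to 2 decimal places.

Periodic yield y = 0.039. Modified duration first:
  t   CF        PV=CF/(1+0.039)^t    t·PV
  1        40.00        38.4986        38.4986
  2        40.00        37.0535        74.1069
  3        40.00        35.6626       106.9879
  4        40.00        34.3240       137.2960
  5        40.00        33.0356       165.1780
  6     2,040.00     1,621.5744     9,729.4465
  Σ                  1,800.1487    10,251.5138
P = 1,800.1487; D_Mac = 5.69482 yrs; D_mod = 5.69482/(1+0.039) = 5.48105 yrs.
ΔP/P ≈ -D_mod · Δy = -5.48105 × (+0.0145) = -0.079475 = -7.9475%.

-7.95%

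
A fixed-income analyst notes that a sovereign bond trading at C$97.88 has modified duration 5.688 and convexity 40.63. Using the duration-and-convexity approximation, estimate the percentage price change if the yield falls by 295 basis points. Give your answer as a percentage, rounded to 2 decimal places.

Duration effect: -D_mod·Δy = -5.688 × (-0.0295) = +0.167796
Convexity effect: ½·C·(Δy)² = 0.5 × 40.63 × (-0.0295)² = +0.01767912875
ΔP/P ≈ +0.167796 + 0.01767912875 = +0.18547512875
= +18.547512875%.

+18.55%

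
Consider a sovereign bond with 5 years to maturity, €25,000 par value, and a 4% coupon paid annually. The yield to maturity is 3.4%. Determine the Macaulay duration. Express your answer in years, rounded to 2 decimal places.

4.64 years

Periodic yield y = 0.034. Discount each cash flow and weight by its year:
  t   CF        PV=CF/(1+0.034)^t    t·PV
  1     1,000.00       967.1180       967.1180
  2     1,000.00       935.3172     1,870.6344
  3     1,000.00       904.5621     2,713.6863
  4     1,000.00       874.8183     3,499.2731
  5    26,000.00    21,997.3647   109,986.8233
  Σ                 25,679.1802   119,037.5350
Price P = Σ PV = 25,679.1802.
Macaulay duration = Σ(t·PV) / P = 119,037.5350 / 25,679.1802 = 4.63557 years.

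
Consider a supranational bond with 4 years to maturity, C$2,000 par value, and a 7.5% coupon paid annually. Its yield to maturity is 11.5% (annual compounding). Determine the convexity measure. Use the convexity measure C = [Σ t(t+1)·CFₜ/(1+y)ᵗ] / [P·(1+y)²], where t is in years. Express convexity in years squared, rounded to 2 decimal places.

With y = 0.115:
  t   CF        PV=CF/(1+0.115)^t    t·PV        t(t+1)·PV
  1       150.00       134.5291       134.5291         269.0583
  2       150.00       120.6539       241.3079         723.9237
  3       150.00       108.2098       324.6294       1,298.5178
  4     2,150.00     1,391.0380     5,564.1520      27,820.7598
  Σ                  1,754.4309     6,264.6184      30,112.2595
P = 1,754.4309.
Convexity = Σ t(t+1)·PV / [P·(1+y)²] = 30,112.2595 / (1,754.4309 × 1.243225) = 13.80567.

13.81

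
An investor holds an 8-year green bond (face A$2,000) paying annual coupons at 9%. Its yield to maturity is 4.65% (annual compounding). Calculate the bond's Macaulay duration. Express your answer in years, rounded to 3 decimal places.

6.284 years

Periodic yield y = 0.0465. Discount each cash flow and weight by its year:
  t   CF        PV=CF/(1+0.0465)^t    t·PV
  1       180.00       172.0019       172.0019
  2       180.00       164.3592       328.7184
  3       180.00       157.0561       471.1683
  4       180.00       150.0775       600.3100
  5       180.00       143.4090       717.0449
  6       180.00       137.0368       822.2206
  7       180.00       130.9477       916.6339
  8     2,180.00     1,515.4536    12,123.6285
  Σ                  2,570.3417    16,151.7265
Price P = Σ PV = 2,570.3417.
Macaulay duration = Σ(t·PV) / P = 16,151.7265 / 2,570.3417 = 6.28388 years.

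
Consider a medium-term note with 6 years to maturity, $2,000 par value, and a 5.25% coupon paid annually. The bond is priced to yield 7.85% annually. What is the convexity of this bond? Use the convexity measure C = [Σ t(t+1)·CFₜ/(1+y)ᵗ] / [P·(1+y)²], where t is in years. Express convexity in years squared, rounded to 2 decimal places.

30.13

With y = 0.0785:
  t   CF        PV=CF/(1+0.0785)^t    t·PV        t(t+1)·PV
  1       105.00        97.3574        97.3574         194.7149
  2       105.00        90.2712       180.5423         541.6269
  3       105.00        83.7007       251.1020       1,004.4078
  4       105.00        77.6084       310.4336       1,552.1679
  5       105.00        71.9596       359.7978       2,158.7871
  6     2,105.00     1,337.6152     8,025.6914      56,179.8395
  Σ                  1,758.5124     9,224.9245      61,631.5441
P = 1,758.5124.
Convexity = Σ t(t+1)·PV / [P·(1+y)²] = 61,631.5441 / (1,758.5124 × 1.163162) = 30.13126.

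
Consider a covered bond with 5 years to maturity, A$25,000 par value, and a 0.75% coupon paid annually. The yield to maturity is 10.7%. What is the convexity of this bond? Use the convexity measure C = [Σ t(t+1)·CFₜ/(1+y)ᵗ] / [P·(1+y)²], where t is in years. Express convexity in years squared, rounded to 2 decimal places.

23.85

With y = 0.107:
  t   CF        PV=CF/(1+0.107)^t    t·PV        t(t+1)·PV
  1       187.50       169.3767       169.3767         338.7534
  2       187.50       153.0051       306.0103         918.0309
  3       187.50       138.2160       414.6481       1,658.5923
  4       187.50       124.8564       499.4256       2,497.1279
  5    25,187.50    15,151.1975    75,755.9874     454,535.9247
  Σ                 15,736.6517    77,145.4481     459,948.4292
P = 15,736.6517.
Convexity = Σ t(t+1)·PV / [P·(1+y)²] = 459,948.4292 / (15,736.6517 × 1.225449) = 23.85072.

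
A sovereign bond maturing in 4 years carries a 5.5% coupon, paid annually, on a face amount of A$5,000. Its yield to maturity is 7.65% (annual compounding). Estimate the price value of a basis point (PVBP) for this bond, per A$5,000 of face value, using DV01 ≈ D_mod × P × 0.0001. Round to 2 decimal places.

Periodic yield y = 0.0765.
  t   CF        PV=CF/(1+0.0765)^t    t·PV
  1       275.00       255.4575       255.4575
  2       275.00       237.3038       474.6075
  3       275.00       220.4401       661.3203
  4     5,275.00     3,927.9534    15,711.8136
  Σ                  4,641.1548    17,103.1989
P = 4,641.1548; D_Mac = 3.68512 yrs; D_mod = 3.42324 yrs.
DV01 ≈ 3.42324 × 4,641.1548 × 0.0001 = 1.588778.

A$1.59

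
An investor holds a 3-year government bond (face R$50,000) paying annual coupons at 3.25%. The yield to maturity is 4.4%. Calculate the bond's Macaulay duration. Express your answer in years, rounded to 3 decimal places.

Periodic yield y = 0.044. Discount each cash flow and weight by its year:
  t   CF        PV=CF/(1+0.044)^t    t·PV
  1     1,625.00     1,556.5134     1,556.5134
  2     1,625.00     1,490.9132     2,981.8265
  3    51,625.00    45,368.9333   136,106.8000
  Σ                 48,416.3600   140,645.1399
Price P = Σ PV = 48,416.3600.
Macaulay duration = Σ(t·PV) / P = 140,645.1399 / 48,416.3600 = 2.90491 years.

2.905 years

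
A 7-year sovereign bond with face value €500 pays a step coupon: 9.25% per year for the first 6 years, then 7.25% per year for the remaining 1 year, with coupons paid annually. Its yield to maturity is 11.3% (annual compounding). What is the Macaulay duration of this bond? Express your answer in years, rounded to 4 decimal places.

5.3482 years

Periodic yield y = 0.113. Discount each cash flow and weight by its year:
  t   CF        PV=CF/(1+0.113)^t    t·PV
  1        46.25        41.5544        41.5544
  2        46.25        37.3355        74.6709
  3        46.25        33.5449       100.6346
  4        46.25        30.1392       120.5566
  5        46.25        27.0792       135.3960
  6        46.25        24.3299       145.9795
  7       536.25       253.4552     1,774.1862
  Σ                    447.4381     2,392.9783
Price P = Σ PV = 447.4381.
Macaulay duration = Σ(t·PV) / P = 2,392.9783 / 447.4381 = 5.34818 years.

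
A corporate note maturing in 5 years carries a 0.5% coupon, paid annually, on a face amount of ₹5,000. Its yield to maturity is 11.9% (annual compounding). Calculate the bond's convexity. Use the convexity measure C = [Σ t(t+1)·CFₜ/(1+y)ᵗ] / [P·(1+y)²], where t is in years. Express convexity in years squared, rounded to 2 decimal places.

With y = 0.119:
  t   CF        PV=CF/(1+0.119)^t    t·PV        t(t+1)·PV
  1        25.00        22.3414        22.3414          44.6828
  2        25.00        19.9655        39.9310         119.7929
  3        25.00        17.8423        53.5268         214.1071
  4        25.00        15.9448        63.7793         318.8964
  5     5,025.00     2,864.0832    14,320.4161      85,922.4967
  Σ                  2,940.1772    14,499.9945      86,619.9759
P = 2,940.1772.
Convexity = Σ t(t+1)·PV / [P·(1+y)²] = 86,619.9759 / (2,940.1772 × 1.252161) = 23.52797.

23.53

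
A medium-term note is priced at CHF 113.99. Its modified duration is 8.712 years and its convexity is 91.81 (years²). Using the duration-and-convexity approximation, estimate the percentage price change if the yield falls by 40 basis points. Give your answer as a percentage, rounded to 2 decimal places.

Duration effect: -D_mod·Δy = -8.712 × (-0.004) = +0.034848
Convexity effect: ½·C·(Δy)² = 0.5 × 91.81 × (-0.004)² = +0.00073448
ΔP/P ≈ +0.034848 + 0.00073448 = +0.03558248
= +3.558248%.

+3.56%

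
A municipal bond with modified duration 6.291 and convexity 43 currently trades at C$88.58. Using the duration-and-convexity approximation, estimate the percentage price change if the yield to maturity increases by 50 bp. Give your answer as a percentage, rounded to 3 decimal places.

Duration effect: -D_mod·Δy = -6.291 × (+0.005) = -0.031455
Convexity effect: ½·C·(Δy)² = 0.5 × 43 × (0.005)² = +0.0005375
ΔP/P ≈ -0.031455 + 0.0005375 = -0.0309175
= -3.09175%.

-3.092%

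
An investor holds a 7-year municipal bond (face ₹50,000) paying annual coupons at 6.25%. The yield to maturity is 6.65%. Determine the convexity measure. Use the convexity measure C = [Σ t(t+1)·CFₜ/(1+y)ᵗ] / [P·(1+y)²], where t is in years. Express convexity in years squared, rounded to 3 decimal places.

With y = 0.0665:
  t   CF        PV=CF/(1+0.0665)^t    t·PV        t(t+1)·PV
  1     3,125.00     2,930.1453     2,930.1453       5,860.2907
  2     3,125.00     2,747.4405     5,494.8811      16,484.6432
  3     3,125.00     2,576.1280     7,728.3841      30,913.5363
  4     3,125.00     2,415.4974     9,661.9898      48,309.9489
  5     3,125.00     2,264.8827    11,324.4137      67,946.4823
  6     3,125.00     2,123.6594    12,741.9564      89,193.6945
  7    53,125.00    33,851.1108   236,957.7757   1,895,662.2059
  Σ                 48,908.8643   286,839.5461   2,154,370.8018
P = 48,908.8643.
Convexity = Σ t(t+1)·PV / [P·(1+y)²] = 2,154,370.8018 / (48,908.8643 × 1.137422) = 38.72676.

38.727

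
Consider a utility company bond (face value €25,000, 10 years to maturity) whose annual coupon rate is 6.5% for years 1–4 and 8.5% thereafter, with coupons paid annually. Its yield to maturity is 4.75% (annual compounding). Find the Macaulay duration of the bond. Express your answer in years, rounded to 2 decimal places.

7.79 years

Periodic yield y = 0.0475. Discount each cash flow and weight by its year:
  t   CF        PV=CF/(1+0.0475)^t    t·PV
  1     1,625.00     1,551.3126     1,551.3126
  2     1,625.00     1,480.9667     2,961.9335
  3     1,625.00     1,413.8107     4,241.4322
  4     1,625.00     1,349.7000     5,398.7999
  5     2,125.00     1,684.9568     8,424.7841
  6     2,125.00     1,608.5507     9,651.3040
  7     2,125.00     1,535.6092    10,749.2646
  8     2,125.00     1,465.9754    11,727.8032
  9     2,125.00     1,399.4992    12,595.4927
  10   27,125.00    17,054.1246   170,541.2455
  Σ                 30,544.5059   237,843.3722
Price P = Σ PV = 30,544.5059.
Macaulay duration = Σ(t·PV) / P = 237,843.3722 / 30,544.5059 = 7.78678 years.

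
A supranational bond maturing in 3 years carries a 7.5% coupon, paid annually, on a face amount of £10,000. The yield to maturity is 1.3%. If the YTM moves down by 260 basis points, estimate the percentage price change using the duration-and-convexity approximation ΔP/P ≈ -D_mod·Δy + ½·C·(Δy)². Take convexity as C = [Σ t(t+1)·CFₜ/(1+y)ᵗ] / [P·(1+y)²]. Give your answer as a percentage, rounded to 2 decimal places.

+7.58%

With y = 0.013:
  t   CF        PV=CF/(1+0.013)^t    t·PV        t(t+1)·PV
  1       750.00       740.3751       740.3751       1,480.7502
  2       750.00       730.8738     1,461.7475       4,385.2426
  3    10,750.00    10,341.4188    31,024.2565     124,097.0261
  Σ                 11,812.6677    33,226.3792     129,963.0190
P = 11,812.6677; D_Mac = 2.81278 yrs; D_mod = 2.77668 yrs; C = 10.72143.
Duration effect: -2.77668 × (-0.026) = +0.072194
Convexity effect: 0.5 × 10.72143 × (-0.026)² = +0.0036238
ΔP/P ≈ +0.072194 + 0.0036238 = +0.075817 = +7.5817%.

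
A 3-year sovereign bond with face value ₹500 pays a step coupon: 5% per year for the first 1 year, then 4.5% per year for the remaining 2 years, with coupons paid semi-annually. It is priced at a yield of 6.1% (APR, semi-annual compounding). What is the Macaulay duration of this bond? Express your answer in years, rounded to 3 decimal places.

2.825 years

Periodic yield y = 0.0305. Discount each cash flow and weight by its period:
  t   CF        PV=CF/(1+0.0305)^t    t·PV
  1        12.50        12.1300        12.1300
  2        12.50        11.7710        23.5420
  3        11.25        10.2804        30.8411
  4        11.25         9.9761        39.9044
  5        11.25         9.6808        48.4041
  6       511.25       426.9189     2,561.5132
  Σ                    480.7572     2,716.3349
Price P = Σ PV = 480.7572.
Macaulay duration = Σ(t·PV) / P = 2,716.3349 / 480.7572 = 5.65012 half-year periods.
In years: 5.65012 / 2 = 2.82506 years.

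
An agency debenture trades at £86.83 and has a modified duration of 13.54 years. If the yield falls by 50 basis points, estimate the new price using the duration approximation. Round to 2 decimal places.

Duration approximation: ΔP/P ≈ -D_mod · Δy = -13.54 × (-0.005) = +0.067700.
New price ≈ 86.83 × (1 + 0.067700) = 92.708391.

£92.71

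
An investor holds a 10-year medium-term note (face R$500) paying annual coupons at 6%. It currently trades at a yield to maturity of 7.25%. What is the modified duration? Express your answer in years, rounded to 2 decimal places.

7.17 years

Periodic yield y = 0.0725. First find Macaulay duration:
  t   CF        PV=CF/(1+0.0725)^t    t·PV
  1        30.00        27.9720        27.9720
  2        30.00        26.0811        52.1623
  3        30.00        24.3181        72.9543
  4        30.00        22.6742        90.6968
  5        30.00        21.1414       105.7072
  6        30.00        19.7123       118.2738
  7        30.00        18.3798       128.6584
  8        30.00        17.1373       137.0985
  9        30.00        15.9789       143.8097
  10      530.00       263.2103     2,632.1029
  Σ                    456.6054     3,509.4360
P = 456.6054; Macaulay duration = 3,509.4360 / 456.6054 = 7.68593 years.
Modified duration = D_Mac / (1 + y) = 7.68593 / 1.0725 = 7.16637 years.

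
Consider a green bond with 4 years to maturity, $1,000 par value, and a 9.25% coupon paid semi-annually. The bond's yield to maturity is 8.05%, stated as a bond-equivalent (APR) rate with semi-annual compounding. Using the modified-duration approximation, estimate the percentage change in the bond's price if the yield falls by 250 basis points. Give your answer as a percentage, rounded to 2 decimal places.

Periodic yield y = 0.04025. Modified duration first:
  t   CF        PV=CF/(1+0.04025)^t    t·PV
  1        46.25        44.4605        44.4605
  2        46.25        42.7402        85.4803
  3        46.25        41.0864       123.2593
  4        46.25        39.4967       157.9868
  5        46.25        37.9685       189.8424
  6        46.25        36.4994       218.9962
  7        46.25        35.0871       245.6098
  8     1,046.25       763.0161     6,104.1284
  Σ                  1,040.3548     7,169.7638
P = 1,040.3548; D_Mac = 6.89165 half-year periods = 3.44583 yrs; D_mod = 3.44583/(1+0.04025) = 3.31250 yrs.
ΔP/P ≈ -D_mod · Δy = -3.31250 × (-0.025) = +0.082812 = +8.2812%.

+8.28%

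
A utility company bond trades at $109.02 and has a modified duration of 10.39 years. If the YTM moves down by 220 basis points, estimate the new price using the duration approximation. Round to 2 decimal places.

Duration approximation: ΔP/P ≈ -D_mod · Δy = -10.39 × (-0.022) = +0.228580.
New price ≈ 109.02 × (1 + 0.228580) = 133.9397916.

$133.94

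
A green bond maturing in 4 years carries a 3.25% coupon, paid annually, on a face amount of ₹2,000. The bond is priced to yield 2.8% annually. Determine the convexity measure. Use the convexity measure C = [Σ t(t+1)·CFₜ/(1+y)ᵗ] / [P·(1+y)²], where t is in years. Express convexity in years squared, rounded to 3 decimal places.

With y = 0.028:
  t   CF        PV=CF/(1+0.028)^t    t·PV        t(t+1)·PV
  1        65.00        63.2296        63.2296         126.4591
  2        65.00        61.5074       123.0147         369.0442
  3        65.00        59.8321       179.4962         717.9848
  4     2,065.00     1,849.0455     7,396.1820      36,980.9099
  Σ                  2,033.6145     7,761.9225      38,194.3981
P = 2,033.6145.
Convexity = Σ t(t+1)·PV / [P·(1+y)²] = 38,194.3981 / (2,033.6145 × 1.056784) = 17.77235.

17.772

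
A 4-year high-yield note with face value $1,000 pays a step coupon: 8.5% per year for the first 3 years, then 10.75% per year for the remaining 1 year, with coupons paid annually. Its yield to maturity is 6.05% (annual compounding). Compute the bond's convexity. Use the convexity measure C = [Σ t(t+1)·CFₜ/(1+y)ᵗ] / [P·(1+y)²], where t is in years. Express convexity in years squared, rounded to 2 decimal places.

With y = 0.0605:
  t   CF        PV=CF/(1+0.0605)^t    t·PV        t(t+1)·PV
  1        85.00        80.1509        80.1509         160.3017
  2        85.00        75.5784       151.1568         453.4703
  3        85.00        71.2667       213.8002         855.2009
  4     1,107.50       875.5905     3,502.3620      17,511.8101
  Σ                  1,102.5865     3,947.4699      18,980.7830
P = 1,102.5865.
Convexity = Σ t(t+1)·PV / [P·(1+y)²] = 18,980.7830 / (1,102.5865 × 1.124660) = 15.30665.

15.31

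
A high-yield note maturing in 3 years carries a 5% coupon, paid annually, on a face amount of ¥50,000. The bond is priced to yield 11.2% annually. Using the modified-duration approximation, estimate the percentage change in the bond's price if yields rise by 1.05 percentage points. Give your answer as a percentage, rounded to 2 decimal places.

-2.69%

Periodic yield y = 0.112. Modified duration first:
  t   CF        PV=CF/(1+0.112)^t    t·PV
  1     2,500.00     2,248.2014     2,248.2014
  2     2,500.00     2,021.7639     4,043.5278
  3    52,500.00    38,180.7928   114,542.3783
  Σ                 42,450.7581   120,834.1075
P = 42,450.7581; D_Mac = 2.84645 yrs; D_mod = 2.84645/(1+0.112) = 2.55976 yrs.
ΔP/P ≈ -D_mod · Δy = -2.55976 × (+0.0105) = -0.026877 = -2.6877%.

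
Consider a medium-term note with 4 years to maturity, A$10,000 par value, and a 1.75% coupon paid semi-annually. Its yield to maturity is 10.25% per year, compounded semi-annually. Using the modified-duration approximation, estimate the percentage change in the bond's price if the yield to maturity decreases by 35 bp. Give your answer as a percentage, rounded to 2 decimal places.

Periodic yield y = 0.05125. Modified duration first:
  t   CF        PV=CF/(1+0.05125)^t    t·PV
  1        87.50        83.2342        83.2342
  2        87.50        79.1765       158.3529
  3        87.50        75.3165       225.9494
  4        87.50        71.6447       286.5788
  5        87.50        68.1519       340.7595
  6        87.50        64.8294       388.9764
  7        87.50        61.6689       431.6821
  8    10,087.50     6,762.9391    54,103.5129
  Σ                  7,266.9612    56,019.0463
P = 7,266.9612; D_Mac = 7.70873 half-year periods = 3.85437 yrs; D_mod = 3.85437/(1+0.05125) = 3.66646 yrs.
ΔP/P ≈ -D_mod · Δy = -3.66646 × (-0.0035) = +0.012833 = +1.2833%.

+1.28%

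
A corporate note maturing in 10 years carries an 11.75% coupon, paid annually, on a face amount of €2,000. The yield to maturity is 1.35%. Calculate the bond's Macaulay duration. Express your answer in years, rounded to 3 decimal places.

7.439 years

Periodic yield y = 0.0135. Discount each cash flow and weight by its year:
  t   CF        PV=CF/(1+0.0135)^t    t·PV
  1       235.00       231.8698       231.8698
  2       235.00       228.7812       457.5624
  3       235.00       225.7338       677.2014
  4       235.00       222.7270       890.9080
  5       235.00       219.7602     1,098.8011
  6       235.00       216.8330     1,300.9979
  7       235.00       213.9447     1,497.6131
  8       235.00       211.0949     1,688.7596
  9       235.00       208.2831     1,874.5481
  10    2,235.00     1,954.5195    19,545.1945
  Σ                  3,933.5472    29,263.4559
Price P = Σ PV = 3,933.5472.
Macaulay duration = Σ(t·PV) / P = 29,263.4559 / 3,933.5472 = 7.43946 years.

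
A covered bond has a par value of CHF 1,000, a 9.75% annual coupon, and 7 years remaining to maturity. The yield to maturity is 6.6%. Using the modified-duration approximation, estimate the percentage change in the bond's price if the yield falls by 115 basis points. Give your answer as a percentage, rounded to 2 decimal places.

+5.96%

Periodic yield y = 0.066. Modified duration first:
  t   CF        PV=CF/(1+0.066)^t    t·PV
  1        97.50        91.4634        91.4634
  2        97.50        85.8006       171.6012
  3        97.50        80.4883       241.4650
  4        97.50        75.5050       302.0201
  5        97.50        70.8302       354.1511
  6        97.50        66.4449       398.6692
  7     1,097.50       701.6235     4,911.3642
  Σ                  1,172.1559     6,470.7341
P = 1,172.1559; D_Mac = 5.52037 yrs; D_mod = 5.52037/(1+0.066) = 5.17858 yrs.
ΔP/P ≈ -D_mod · Δy = -5.17858 × (-0.0115) = +0.059554 = +5.9554%.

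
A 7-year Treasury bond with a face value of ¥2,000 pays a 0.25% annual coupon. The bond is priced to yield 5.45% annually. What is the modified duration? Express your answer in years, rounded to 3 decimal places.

Periodic yield y = 0.0545. First find Macaulay duration:
  t   CF        PV=CF/(1+0.0545)^t    t·PV
  1         5.00         4.7416         4.7416
  2         5.00         4.4965         8.9930
  3         5.00         4.2641        12.7924
  4         5.00         4.0437        16.1750
  5         5.00         3.8348        19.1738
  6         5.00         3.6366        21.8193
  7     2,005.00     1,382.8921     9,680.2445
  Σ                  1,407.9094     9,763.9396
P = 1,407.9094; Macaulay duration = 9,763.9396 / 1,407.9094 = 6.93506 years.
Modified duration = D_Mac / (1 + y) = 6.93506 / 1.0545 = 6.57664 years.

6.577 years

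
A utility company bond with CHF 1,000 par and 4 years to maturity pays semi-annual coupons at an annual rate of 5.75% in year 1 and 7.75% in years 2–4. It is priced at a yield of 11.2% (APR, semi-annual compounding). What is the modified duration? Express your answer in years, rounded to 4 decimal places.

Periodic yield y = 0.056. First find Macaulay duration:
  t   CF        PV=CF/(1+0.056)^t    t·PV
  1        28.75        27.2254        27.2254
  2        28.75        25.7816        51.5632
  3        38.75        32.9064        98.7191
  4        38.75        31.1613       124.6453
  5        38.75        29.5088       147.5442
  6        38.75        27.9440       167.6639
  7        38.75        26.4621       185.2347
  8     1,038.75       671.7377     5,373.9012
  Σ                    872.7273     6,176.4970
P = 872.7273; Macaulay duration = 6,176.4970 / 872.7273 = 7.07724 half-year periods = 3.53862 years.
Modified duration = D_Mac / (1 + y) = 3.53862 / 1.056 = 3.35096 years.

3.3510 years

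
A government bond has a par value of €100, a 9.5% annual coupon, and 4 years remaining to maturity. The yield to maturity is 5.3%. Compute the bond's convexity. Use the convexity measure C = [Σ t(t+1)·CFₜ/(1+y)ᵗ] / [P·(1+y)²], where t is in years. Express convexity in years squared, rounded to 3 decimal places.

With y = 0.053:
  t   CF        PV=CF/(1+0.053)^t    t·PV        t(t+1)·PV
  1         9.50         9.0218         9.0218          18.0437
  2         9.50         8.5678        17.1355          51.4065
  3         9.50         8.1365        24.4095          97.6382
  4       109.50        89.0637       356.2547       1,781.2736
  Σ                    114.7898       406.8216       1,948.3620
P = 114.7898.
Convexity = Σ t(t+1)·PV / [P·(1+y)²] = 1,948.3620 / (114.7898 × 1.108809) = 15.30769.

15.308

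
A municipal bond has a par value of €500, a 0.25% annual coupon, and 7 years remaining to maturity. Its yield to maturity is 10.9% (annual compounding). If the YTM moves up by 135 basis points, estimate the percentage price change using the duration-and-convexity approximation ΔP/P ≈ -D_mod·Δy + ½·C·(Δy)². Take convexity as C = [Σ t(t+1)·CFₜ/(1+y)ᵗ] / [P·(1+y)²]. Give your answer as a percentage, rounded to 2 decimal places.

With y = 0.109:
  t   CF        PV=CF/(1+0.109)^t    t·PV        t(t+1)·PV
  1         1.25         1.1271         1.1271           2.2543
  2         1.25         1.0164         2.0327           6.0982
  3         1.25         0.9165         2.7494          10.9976
  4         1.25         0.8264         3.3056          16.5278
  5         1.25         0.7452         3.7258          22.3549
  6         1.25         0.6719         4.0315          28.2208
  7       501.25       242.9593     1,700.7152      13,605.7219
  Σ                    248.2628     1,717.6874      13,692.1754
P = 248.2628; D_Mac = 6.91883 yrs; D_mod = 6.23880 yrs; C = 44.84332.
Duration effect: -6.23880 × (+0.0135) = -0.084224
Convexity effect: 0.5 × 44.84332 × (0.0135)² = +0.0040863
ΔP/P ≈ -0.084224 + 0.0040863 = -0.080137 = -8.0137%.

-8.01%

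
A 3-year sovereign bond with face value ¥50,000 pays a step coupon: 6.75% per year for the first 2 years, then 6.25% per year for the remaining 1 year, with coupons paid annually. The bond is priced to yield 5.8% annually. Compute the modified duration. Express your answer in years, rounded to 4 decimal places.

Periodic yield y = 0.058. First find Macaulay duration:
  t   CF        PV=CF/(1+0.058)^t    t·PV
  1     3,375.00     3,189.9811     3,189.9811
  2     3,375.00     3,015.1050     6,030.2100
  3    53,125.00    44,858.2100   134,574.6301
  Σ                 51,063.2961   143,794.8212
P = 51,063.2961; Macaulay duration = 143,794.8212 / 51,063.2961 = 2.81601 years.
Modified duration = D_Mac / (1 + y) = 2.81601 / 1.058 = 2.66164 years.

2.6616 years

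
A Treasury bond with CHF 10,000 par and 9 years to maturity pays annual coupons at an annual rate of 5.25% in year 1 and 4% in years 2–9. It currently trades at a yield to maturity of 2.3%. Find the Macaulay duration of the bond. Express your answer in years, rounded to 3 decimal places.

7.752 years

Periodic yield y = 0.023. Discount each cash flow and weight by its year:
  t   CF        PV=CF/(1+0.023)^t    t·PV
  1       525.00       513.1965       513.1965
  2       400.00       382.2159       764.4318
  3       400.00       373.6226     1,120.8677
  4       400.00       365.2224     1,460.8898
  5       400.00       357.0112     1,785.0559
  6       400.00       348.9845     2,093.9072
  7       400.00       341.1384     2,387.9685
  8       400.00       333.4686     2,667.7486
  9    10,400.00     8,475.2523    76,277.2708
  Σ                 11,490.1123    89,071.3368
Price P = Σ PV = 11,490.1123.
Macaulay duration = Σ(t·PV) / P = 89,071.3368 / 11,490.1123 = 7.75200 years.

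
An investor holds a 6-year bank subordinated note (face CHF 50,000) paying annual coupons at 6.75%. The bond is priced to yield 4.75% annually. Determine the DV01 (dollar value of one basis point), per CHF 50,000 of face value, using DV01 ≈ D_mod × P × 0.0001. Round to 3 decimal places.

Periodic yield y = 0.0475.
  t   CF        PV=CF/(1+0.0475)^t    t·PV
  1     3,375.00     3,221.9570     3,221.9570
  2     3,375.00     3,075.8540     6,151.7080
  3     3,375.00     2,936.3761     8,809.1283
  4     3,375.00     2,803.2230    11,212.8921
  5     3,375.00     2,676.1079    13,380.5395
  6    53,375.00    40,403.0079   242,418.0473
  Σ                 55,116.5259   285,194.2721
P = 55,116.5259; D_Mac = 5.17439 yrs; D_mod = 4.93975 yrs.
DV01 ≈ 4.93975 × 55,116.5259 × 0.0001 = 27.226183.

CHF 27.226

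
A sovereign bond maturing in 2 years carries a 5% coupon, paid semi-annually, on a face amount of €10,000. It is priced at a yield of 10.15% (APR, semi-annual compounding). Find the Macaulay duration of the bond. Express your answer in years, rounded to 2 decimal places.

Periodic yield y = 0.05075. Discount each cash flow and weight by its period:
  t   CF        PV=CF/(1+0.05075)^t    t·PV
  1       250.00       237.9253       237.9253
  2       250.00       226.4338       452.8676
  3       250.00       215.4973       646.4919
  4    10,250.00     8,408.6499    33,634.5996
  Σ                  9,088.5063    34,971.8843
Price P = Σ PV = 9,088.5063.
Macaulay duration = Σ(t·PV) / P = 34,971.8843 / 9,088.5063 = 3.84792 half-year periods.
In years: 3.84792 / 2 = 1.92396 years.

1.92 years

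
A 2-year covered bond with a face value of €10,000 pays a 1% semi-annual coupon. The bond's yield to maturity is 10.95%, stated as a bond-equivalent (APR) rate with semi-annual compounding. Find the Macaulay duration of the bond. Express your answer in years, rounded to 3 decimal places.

Periodic yield y = 0.05475. Discount each cash flow and weight by its period:
  t   CF        PV=CF/(1+0.05475)^t    t·PV
  1        50.00        47.4046        47.4046
  2        50.00        44.9439        89.8878
  3        50.00        42.6110       127.8329
  4    10,050.00     8,120.2224    32,480.8897
  Σ                  8,255.1819    32,746.0151
Price P = Σ PV = 8,255.1819.
Macaulay duration = Σ(t·PV) / P = 32,746.0151 / 8,255.1819 = 3.96672 half-year periods.
In years: 3.96672 / 2 = 1.98336 years.

1.983 years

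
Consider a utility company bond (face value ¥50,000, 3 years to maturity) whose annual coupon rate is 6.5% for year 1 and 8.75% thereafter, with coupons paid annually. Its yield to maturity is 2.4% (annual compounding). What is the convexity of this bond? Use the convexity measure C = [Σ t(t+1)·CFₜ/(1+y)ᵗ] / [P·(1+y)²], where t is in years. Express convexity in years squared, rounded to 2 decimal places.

10.51

With y = 0.024:
  t   CF        PV=CF/(1+0.024)^t    t·PV        t(t+1)·PV
  1     3,250.00     3,173.8281     3,173.8281       6,347.6562
  2     4,375.00     4,172.3251     8,344.6503      25,033.9508
  3    54,375.00    50,640.6650   151,921.9950     607,687.9799
  Σ                 57,986.8183   163,440.4734     639,069.5870
P = 57,986.8183.
Convexity = Σ t(t+1)·PV / [P·(1+y)²] = 639,069.5870 / (57,986.8183 × 1.048576) = 10.51039.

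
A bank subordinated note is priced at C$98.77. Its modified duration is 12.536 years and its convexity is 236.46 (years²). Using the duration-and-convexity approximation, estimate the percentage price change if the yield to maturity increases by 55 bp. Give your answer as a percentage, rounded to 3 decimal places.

Duration effect: -D_mod·Δy = -12.536 × (+0.0055) = -0.068948
Convexity effect: ½·C·(Δy)² = 0.5 × 236.46 × (0.0055)² = +0.0035764575
ΔP/P ≈ -0.068948 + 0.0035764575 = -0.0653715425
= -6.53715425%.

-6.537%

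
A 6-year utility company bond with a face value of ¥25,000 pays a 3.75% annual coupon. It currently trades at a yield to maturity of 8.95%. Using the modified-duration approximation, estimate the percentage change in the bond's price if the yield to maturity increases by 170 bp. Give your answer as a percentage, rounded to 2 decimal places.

Periodic yield y = 0.0895. Modified duration first:
  t   CF        PV=CF/(1+0.0895)^t    t·PV
  1       937.50       860.4865       860.4865
  2       937.50       789.7994     1,579.5988
  3       937.50       724.9192     2,174.7575
  4       937.50       665.3687     2,661.4746
  5       937.50       610.7101     3,053.5505
  6    25,937.50    15,508.3183    93,049.9099
  Σ                 19,159.6021   103,379.7778
P = 19,159.6021; D_Mac = 5.39572 yrs; D_mod = 5.39572/(1+0.0895) = 4.95247 yrs.
ΔP/P ≈ -D_mod · Δy = -4.95247 × (+0.017) = -0.084192 = -8.4192%.

-8.42%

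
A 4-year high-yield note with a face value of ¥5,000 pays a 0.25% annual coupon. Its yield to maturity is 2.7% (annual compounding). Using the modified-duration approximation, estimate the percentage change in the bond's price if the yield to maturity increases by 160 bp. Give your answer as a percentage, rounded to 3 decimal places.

Periodic yield y = 0.027. Modified duration first:
  t   CF        PV=CF/(1+0.027)^t    t·PV
  1        12.50        12.1714        12.1714
  2        12.50        11.8514        23.7028
  3        12.50        11.5398        34.6194
  4     5,012.50     4,505.8073    18,023.2291
  Σ                  4,541.3698    18,093.7226
P = 4,541.3698; D_Mac = 3.98420 yrs; D_mod = 3.98420/(1+0.027) = 3.87945 yrs.
ΔP/P ≈ -D_mod · Δy = -3.87945 × (+0.016) = -0.062071 = -6.2071%.

-6.207%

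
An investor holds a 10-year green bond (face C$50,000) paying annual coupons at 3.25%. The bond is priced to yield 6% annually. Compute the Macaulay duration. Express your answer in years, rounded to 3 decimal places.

8.507 years

Periodic yield y = 0.06. Discount each cash flow and weight by its year:
  t   CF        PV=CF/(1+0.06)^t    t·PV
  1     1,625.00     1,533.0189     1,533.0189
  2     1,625.00     1,446.2442     2,892.4884
  3     1,625.00     1,364.3813     4,093.1440
  4     1,625.00     1,287.1522     5,148.6088
  5     1,625.00     1,214.2945     6,071.4727
  6     1,625.00     1,145.5609     6,873.3653
  7     1,625.00     1,080.7178     7,565.0247
  8     1,625.00     1,019.5451     8,156.3608
  9     1,625.00       961.8350     8,656.5150
  10   51,625.00    28,827.1304   288,271.3036
  Σ                 39,879.8803   339,261.3021
Price P = Σ PV = 39,879.8803.
Macaulay duration = Σ(t·PV) / P = 339,261.3021 / 39,879.8803 = 8.50708 years.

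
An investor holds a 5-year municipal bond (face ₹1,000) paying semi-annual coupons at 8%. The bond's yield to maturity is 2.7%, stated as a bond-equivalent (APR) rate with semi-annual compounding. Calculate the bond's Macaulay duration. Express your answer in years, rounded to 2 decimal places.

Periodic yield y = 0.0135. Discount each cash flow and weight by its period:
  t   CF        PV=CF/(1+0.0135)^t    t·PV
  1        40.00        39.4672        39.4672
  2        40.00        38.9415        77.8830
  3        40.00        38.4228       115.2683
  4        40.00        37.9110       151.6439
  5        40.00        37.4060       187.0300
  6        40.00        36.9077       221.4465
  7        40.00        36.4161       254.9129
  8        40.00        35.9311       287.4484
  9        40.00        35.4524       319.0720
  10    1,040.00       909.4856     9,094.8556
  Σ                  1,246.3414    10,749.0278
Price P = Σ PV = 1,246.3414.
Macaulay duration = Σ(t·PV) / P = 10,749.0278 / 1,246.3414 = 8.62447 half-year periods.
In years: 8.62447 / 2 = 4.31223 years.

4.31 years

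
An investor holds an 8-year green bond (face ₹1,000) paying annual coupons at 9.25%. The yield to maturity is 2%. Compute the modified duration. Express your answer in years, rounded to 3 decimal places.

6.279 years

Periodic yield y = 0.02. First find Macaulay duration:
  t   CF        PV=CF/(1+0.02)^t    t·PV
  1        92.50        90.6863        90.6863
  2        92.50        88.9081       177.8162
  3        92.50        87.1648       261.4944
  4        92.50        85.4557       341.8228
  5        92.50        83.7801       418.9005
  6        92.50        82.1374       492.8241
  7        92.50        80.5268       563.6877
  8     1,092.50       932.4382     7,459.5058
  Σ                  1,531.0974     9,806.7379
P = 1,531.0974; Macaulay duration = 9,806.7379 / 1,531.0974 = 6.40504 years.
Modified duration = D_Mac / (1 + y) = 6.40504 / 1.02 = 6.27945 years.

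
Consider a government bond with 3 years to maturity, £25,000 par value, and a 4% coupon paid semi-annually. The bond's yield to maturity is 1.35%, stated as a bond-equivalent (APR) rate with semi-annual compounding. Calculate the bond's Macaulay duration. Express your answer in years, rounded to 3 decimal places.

2.863 years

Periodic yield y = 0.00675. Discount each cash flow and weight by its period:
  t   CF        PV=CF/(1+0.00675)^t    t·PV
  1       500.00       496.6476       496.6476
  2       500.00       493.3177       986.6355
  3       500.00       490.0102     1,470.0305
  4       500.00       486.7248     1,946.8991
  5       500.00       483.4614     2,417.3070
  6    25,500.00    24,491.2161   146,947.2967
  Σ                 26,941.3778   154,264.8165
Price P = Σ PV = 26,941.3778.
Macaulay duration = Σ(t·PV) / P = 154,264.8165 / 26,941.3778 = 5.72594 half-year periods.
In years: 5.72594 / 2 = 2.86297 years.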